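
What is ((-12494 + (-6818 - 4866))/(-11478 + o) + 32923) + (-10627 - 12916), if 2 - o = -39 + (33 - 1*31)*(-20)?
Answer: 106928038/11397 ≈ 9382.1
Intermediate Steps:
o = 81 (o = 2 - (-39 + (33 - 1*31)*(-20)) = 2 - (-39 + (33 - 31)*(-20)) = 2 - (-39 + 2*(-20)) = 2 - (-39 - 40) = 2 - 1*(-79) = 2 + 79 = 81)
((-12494 + (-6818 - 4866))/(-11478 + o) + 32923) + (-10627 - 12916) = ((-12494 + (-6818 - 4866))/(-11478 + 81) + 32923) + (-10627 - 12916) = ((-12494 - 11684)/(-11397) + 32923) - 23543 = (-24178*(-1/11397) + 32923) - 23543 = (24178/11397 + 32923) - 23543 = 375247609/11397 - 23543 = 106928038/11397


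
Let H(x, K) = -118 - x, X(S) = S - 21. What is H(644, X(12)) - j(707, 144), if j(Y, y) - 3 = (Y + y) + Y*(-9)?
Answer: 4747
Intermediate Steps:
X(S) = -21 + S
j(Y, y) = 3 + y - 8*Y (j(Y, y) = 3 + ((Y + y) + Y*(-9)) = 3 + ((Y + y) - 9*Y) = 3 + (y - 8*Y) = 3 + y - 8*Y)
H(644, X(12)) - j(707, 144) = (-118 - 1*644) - (3 + 144 - 8*707) = (-118 - 644) - (3 + 144 - 5656) = -762 - 1*(-5509) = -762 + 5509 = 4747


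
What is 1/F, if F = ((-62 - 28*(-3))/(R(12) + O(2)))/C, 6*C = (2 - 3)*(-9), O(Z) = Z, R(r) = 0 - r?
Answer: -15/22 ≈ -0.68182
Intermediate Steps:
R(r) = -r
C = 3/2 (C = ((2 - 3)*(-9))/6 = (-1*(-9))/6 = (⅙)*9 = 3/2 ≈ 1.5000)
F = -22/15 (F = ((-62 - 28*(-3))/(-1*12 + 2))/(3/2) = ((-62 + 84)/(-12 + 2))*(⅔) = (22/(-10))*(⅔) = (22*(-⅒))*(⅔) = -11/5*⅔ = -22/15 ≈ -1.4667)
1/F = 1/(-22/15) = -15/22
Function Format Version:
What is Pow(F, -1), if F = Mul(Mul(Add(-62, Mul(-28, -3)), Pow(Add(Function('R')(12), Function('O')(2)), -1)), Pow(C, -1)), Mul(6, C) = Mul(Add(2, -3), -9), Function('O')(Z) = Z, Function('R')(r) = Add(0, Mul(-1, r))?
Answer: Rational(-15, 22) ≈ -0.68182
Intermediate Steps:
Function('R')(r) = Mul(-1, r)
C = Rational(3, 2) (C = Mul(Rational(1, 6), Mul(Add(2, -3), -9)) = Mul(Rational(1, 6), Mul(-1, -9)) = Mul(Rational(1, 6), 9) = Rational(3, 2) ≈ 1.5000)
F = Rational(-22, 15) (F = Mul(Mul(Add(-62, Mul(-28, -3)), Pow(Add(Mul(-1, 12), 2), -1)), Pow(Rational(3, 2), -1)) = Mul(Mul(Add(-62, 84), Pow(Add(-12, 2), -1)), Rational(2, 3)) = Mul(Mul(22, Pow(-10, -1)), Rational(2, 3)) = Mul(Mul(22, Rational(-1, 10)), Rational(2, 3)) = Mul(Rational(-11, 5), Rational(2, 3)) = Rational(-22, 15) ≈ -1.4667)
Pow(F, -1) = Pow(Rational(-22, 15), -1) = Rational(-15, 22)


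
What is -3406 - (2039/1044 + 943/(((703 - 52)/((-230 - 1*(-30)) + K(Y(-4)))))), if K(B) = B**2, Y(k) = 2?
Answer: -101106401/32364 ≈ -3124.0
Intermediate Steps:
-3406 - (2039/1044 + 943/(((703 - 52)/((-230 - 1*(-30)) + K(Y(-4)))))) = -3406 - (2039/1044 + 943/(((703 - 52)/((-230 - 1*(-30)) + 2**2)))) = -3406 - (2039*(1/1044) + 943/((651/((-230 + 30) + 4)))) = -3406 - (2039/1044 + 943/((651/(-200 + 4)))) = -3406 - (2039/1044 + 943/((651/(-196)))) = -3406 - (2039/1044 + 943/((651*(-1/196)))) = -3406 - (2039/1044 + 943/(-93/28)) = -3406 - (2039/1044 + 943*(-28/93)) = -3406 - (2039/1044 - 26404/93) = -3406 - 1*(-9125383/32364) = -3406 + 9125383/32364 = -101106401/32364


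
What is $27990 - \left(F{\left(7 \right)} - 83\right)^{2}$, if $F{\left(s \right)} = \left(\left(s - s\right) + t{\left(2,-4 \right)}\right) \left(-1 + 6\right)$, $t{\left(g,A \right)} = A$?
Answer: $17381$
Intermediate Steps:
$F{\left(s \right)} = -20$ ($F{\left(s \right)} = \left(\left(s - s\right) - 4\right) \left(-1 + 6\right) = \left(0 - 4\right) 5 = \left(-4\right) 5 = -20$)
$27990 - \left(F{\left(7 \right)} - 83\right)^{2} = 27990 - \left(-20 - 83\right)^{2} = 27990 - \left(-103\right)^{2} = 27990 - 10609 = 17381$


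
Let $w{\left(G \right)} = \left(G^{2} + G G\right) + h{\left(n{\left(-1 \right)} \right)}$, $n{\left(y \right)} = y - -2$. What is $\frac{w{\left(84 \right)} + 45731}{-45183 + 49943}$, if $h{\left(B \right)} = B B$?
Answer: $\frac{14961}{1190} \approx 12.572$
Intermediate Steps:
$n{\left(y \right)} = 2 + y$ ($n{\left(y \right)} = y + 2 = 2 + y$)
$h{\left(B \right)} = B^{2}$
$w{\left(G \right)} = 1 + 2 G^{2}$ ($w{\left(G \right)} = \left(G^{2} + G G\right) + \left(2 - 1\right)^{2} = \left(G^{2} + G^{2}\right) + 1^{2} = 2 G^{2} + 1 = 1 + 2 G^{2}$)
$\frac{w{\left(84 \right)} + 45731}{-45183 + 49943} = \frac{\left(1 + 2 \cdot 84^{2}\right) + 45731}{-45183 + 49943} = \frac{\left(1 + 2 \cdot 7056\right) + 45731}{4760} = \left(\left(1 + 14112\right) + 45731\right) \frac{1}{4760} = \left(14113 + 45731\right) \frac{1}{4760} = 59844 \cdot \frac{1}{4760} = \frac{14961}{1190}$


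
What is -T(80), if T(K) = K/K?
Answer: -1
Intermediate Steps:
T(K) = 1
-T(80) = -1*1 = -1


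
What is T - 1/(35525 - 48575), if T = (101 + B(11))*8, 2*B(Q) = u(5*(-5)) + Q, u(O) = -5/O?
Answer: 11129041/13050 ≈ 852.80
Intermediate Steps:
B(Q) = ⅒ + Q/2 (B(Q) = (-5/(5*(-5)) + Q)/2 = (-5/(-25) + Q)/2 = (-5*(-1/25) + Q)/2 = (⅕ + Q)/2 = ⅒ + Q/2)
T = 4264/5 (T = (101 + (⅒ + (½)*11))*8 = (101 + (⅒ + 11/2))*8 = (101 + 28/5)*8 = (533/5)*8 = 4264/5 ≈ 852.80)
T - 1/(35525 - 48575) = 4264/5 - 1/(35525 - 48575) = 4264/5 - 1/(-13050) = 4264/5 - 1*(-1/13050) = 4264/5 + 1/13050 = 11129041/13050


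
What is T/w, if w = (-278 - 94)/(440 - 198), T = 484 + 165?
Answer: -78529/186 ≈ -422.20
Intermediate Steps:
T = 649
w = -186/121 (w = -372/242 = -372*1/242 = -186/121 ≈ -1.5372)
T/w = 649/(-186/121) = 649*(-121/186) = -78529/186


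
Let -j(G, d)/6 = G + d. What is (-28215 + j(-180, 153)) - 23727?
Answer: -51780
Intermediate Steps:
j(G, d) = -6*G - 6*d (j(G, d) = -6*(G + d) = -6*G - 6*d)
(-28215 + j(-180, 153)) - 23727 = (-28215 + (-6*(-180) - 6*153)) - 23727 = (-28215 + (1080 - 918)) - 23727 = (-28215 + 162) - 23727 = -28053 - 23727 = -51780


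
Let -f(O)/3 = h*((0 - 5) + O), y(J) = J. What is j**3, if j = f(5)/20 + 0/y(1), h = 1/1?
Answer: 0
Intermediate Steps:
h = 1
f(O) = 15 - 3*O (f(O) = -3*((0 - 5) + O) = -3*(-5 + O) = 15 - 3*O)
j = 0 (j = (15 - 3*5)/20 + 0/1 = (15 - 15)*(1/20) + 0*1 = 0*(1/20) + 0 = 0 + 0 = 0)
j**3 = 0**3 = 0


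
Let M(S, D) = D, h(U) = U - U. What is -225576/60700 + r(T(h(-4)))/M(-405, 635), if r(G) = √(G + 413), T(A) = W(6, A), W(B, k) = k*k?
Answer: -56394/15175 + √413/635 ≈ -3.6842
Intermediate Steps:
h(U) = 0
W(B, k) = k²
T(A) = A²
r(G) = √(413 + G)
-225576/60700 + r(T(h(-4)))/M(-405, 635) = -225576/60700 + √(413 + 0²)/635 = -225576*1/60700 + √(413 + 0)*(1/635) = -56394/15175 + √413*(1/635) = -56394/15175 + √413/635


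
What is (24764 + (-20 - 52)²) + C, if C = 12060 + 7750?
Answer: 49758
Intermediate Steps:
C = 19810
(24764 + (-20 - 52)²) + C = (24764 + (-20 - 52)²) + 19810 = (24764 + (-72)²) + 19810 = (24764 + 5184) + 19810 = 29948 + 19810 = 49758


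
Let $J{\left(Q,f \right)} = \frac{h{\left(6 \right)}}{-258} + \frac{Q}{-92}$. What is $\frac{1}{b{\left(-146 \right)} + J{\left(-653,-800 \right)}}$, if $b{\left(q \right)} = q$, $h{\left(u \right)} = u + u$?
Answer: $- \frac{3956}{549681} \approx -0.0071969$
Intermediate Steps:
$h{\left(u \right)} = 2 u$
$J{\left(Q,f \right)} = - \frac{2}{43} - \frac{Q}{92}$ ($J{\left(Q,f \right)} = \frac{2 \cdot 6}{-258} + \frac{Q}{-92} = 12 \left(- \frac{1}{258}\right) + Q \left(- \frac{1}{92}\right) = - \frac{2}{43} - \frac{Q}{92}$)
$\frac{1}{b{\left(-146 \right)} + J{\left(-653,-800 \right)}} = \frac{1}{-146 - - \frac{27895}{3956}} = \frac{1}{-146 + \left(- \frac{2}{43} + \frac{653}{92}\right)} = \frac{1}{-146 + \frac{27895}{3956}} = \frac{1}{- \frac{549681}{3956}} = - \frac{3956}{549681}$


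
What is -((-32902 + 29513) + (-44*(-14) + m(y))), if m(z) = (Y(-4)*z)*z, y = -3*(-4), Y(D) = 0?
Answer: 2773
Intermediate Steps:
y = 12
m(z) = 0 (m(z) = (0*z)*z = 0*z = 0)
-((-32902 + 29513) + (-44*(-14) + m(y))) = -((-32902 + 29513) + (-44*(-14) + 0)) = -(-3389 + (616 + 0)) = -(-3389 + 616) = -1*(-2773) = 2773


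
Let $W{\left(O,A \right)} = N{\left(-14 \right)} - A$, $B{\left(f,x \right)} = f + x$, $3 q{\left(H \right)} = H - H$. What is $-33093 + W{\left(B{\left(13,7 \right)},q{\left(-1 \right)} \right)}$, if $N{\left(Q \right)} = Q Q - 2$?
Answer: $-32899$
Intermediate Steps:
$N{\left(Q \right)} = -2 + Q^{2}$ ($N{\left(Q \right)} = Q^{2} - 2 = -2 + Q^{2}$)
$q{\left(H \right)} = 0$ ($q{\left(H \right)} = \frac{H - H}{3} = \frac{1}{3} \cdot 0 = 0$)
$W{\left(O,A \right)} = 194 - A$ ($W{\left(O,A \right)} = \left(-2 + \left(-14\right)^{2}\right) - A = \left(-2 + 196\right) - A = 194 - A$)
$-33093 + W{\left(B{\left(13,7 \right)},q{\left(-1 \right)} \right)} = -33093 + \left(194 - 0\right) = -33093 + \left(194 + 0\right) = -33093 + 194 = -32899$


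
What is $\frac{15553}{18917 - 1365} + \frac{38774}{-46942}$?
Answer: $\frac{24763839}{411962992} \approx 0.060112$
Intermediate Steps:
$\frac{15553}{18917 - 1365} + \frac{38774}{-46942} = \frac{15553}{18917 - 1365} + 38774 \left(- \frac{1}{46942}\right) = \frac{15553}{17552} - \frac{19387}{23471} = \frac{24763839}{411962992}$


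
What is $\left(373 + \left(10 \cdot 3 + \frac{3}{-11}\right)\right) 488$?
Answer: $\frac{2161840}{11} \approx 1.9653 \cdot 10^{5}$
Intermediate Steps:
$\left(373 + \left(10 \cdot 3 + \frac{3}{-11}\right)\right) 488 = \left(373 + \left(30 + 3 \left(- \frac{1}{11}\right)\right)\right) 488 = \left(373 + \left(30 - \frac{3}{11}\right)\right) 488 = \left(373 + \frac{327}{11}\right) 488 = \frac{4430}{11} \cdot 488 = \frac{2161840}{11}$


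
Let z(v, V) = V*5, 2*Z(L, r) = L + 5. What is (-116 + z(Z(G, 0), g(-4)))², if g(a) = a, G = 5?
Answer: 18496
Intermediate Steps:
Z(L, r) = 5/2 + L/2 (Z(L, r) = (L + 5)/2 = (5 + L)/2 = 5/2 + L/2)
z(v, V) = 5*V
(-116 + z(Z(G, 0), g(-4)))² = (-116 + 5*(-4))² = (-116 - 20)² = (-136)² = 18496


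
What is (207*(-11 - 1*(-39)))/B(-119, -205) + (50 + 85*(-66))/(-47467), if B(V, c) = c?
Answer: -273978932/9730735 ≈ -28.156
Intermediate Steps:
(207*(-11 - 1*(-39)))/B(-119, -205) + (50 + 85*(-66))/(-47467) = (207*(-11 - 1*(-39)))/(-205) + (50 + 85*(-66))/(-47467) = (207*(-11 + 39))*(-1/205) + (50 - 5610)*(-1/47467) = (207*28)*(-1/205) - 5560*(-1/47467) = 5796*(-1/205) + 5560/47467 = -5796/205 + 5560/47467 = -273978932/9730735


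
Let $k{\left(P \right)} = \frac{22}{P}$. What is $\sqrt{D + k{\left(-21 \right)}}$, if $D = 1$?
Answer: $\frac{i \sqrt{21}}{21} \approx 0.21822 i$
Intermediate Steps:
$\sqrt{D + k{\left(-21 \right)}} = \sqrt{1 + \frac{22}{-21}} = \sqrt{1 + 22 \left(- \frac{1}{21}\right)} = \sqrt{1 - \frac{22}{21}} = \sqrt{- \frac{1}{21}} = \frac{i \sqrt{21}}{21}$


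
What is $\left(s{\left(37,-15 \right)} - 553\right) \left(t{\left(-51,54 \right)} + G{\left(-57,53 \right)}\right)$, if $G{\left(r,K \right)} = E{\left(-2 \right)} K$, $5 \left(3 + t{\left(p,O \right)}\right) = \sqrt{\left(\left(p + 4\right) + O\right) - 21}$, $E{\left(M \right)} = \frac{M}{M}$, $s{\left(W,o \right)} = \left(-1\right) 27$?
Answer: $-29000 - 116 i \sqrt{14} \approx -29000.0 - 434.03 i$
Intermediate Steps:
$s{\left(W,o \right)} = -27$
$E{\left(M \right)} = 1$
$t{\left(p,O \right)} = -3 + \frac{\sqrt{-17 + O + p}}{5}$ ($t{\left(p,O \right)} = -3 + \frac{\sqrt{\left(\left(p + 4\right) + O\right) - 21}}{5} = -3 + \frac{\sqrt{\left(\left(4 + p\right) + O\right) - 21}}{5} = -3 + \frac{\sqrt{\left(4 + O + p\right) - 21}}{5} = -3 + \frac{\sqrt{-17 + O + p}}{5}$)
$G{\left(r,K \right)} = K$ ($G{\left(r,K \right)} = 1 K = K$)
$\left(s{\left(37,-15 \right)} - 553\right) \left(t{\left(-51,54 \right)} + G{\left(-57,53 \right)}\right) = \left(-27 - 553\right) \left(\left(-3 + \frac{\sqrt{-17 + 54 - 51}}{5}\right) + 53\right) = - 580 \left(\left(-3 + \frac{\sqrt{-14}}{5}\right) + 53\right) = - 580 \left(\left(-3 + \frac{i \sqrt{14}}{5}\right) + 53\right) = - 580 \left(50 + \frac{i \sqrt{14}}{5}\right) = -29000 - 116 i \sqrt{14}$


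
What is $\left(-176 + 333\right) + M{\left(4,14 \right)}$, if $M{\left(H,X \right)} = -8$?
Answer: $149$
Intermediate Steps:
$\left(-176 + 333\right) + M{\left(4,14 \right)} = \left(-176 + 333\right) - 8 = 157 - 8 = 149$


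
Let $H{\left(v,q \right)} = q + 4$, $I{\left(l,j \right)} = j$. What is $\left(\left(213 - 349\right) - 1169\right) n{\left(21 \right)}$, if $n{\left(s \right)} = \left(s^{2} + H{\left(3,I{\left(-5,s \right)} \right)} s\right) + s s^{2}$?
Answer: $-13346235$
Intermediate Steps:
$H{\left(v,q \right)} = 4 + q$
$n{\left(s \right)} = s^{2} + s^{3} + s \left(4 + s\right)$ ($n{\left(s \right)} = \left(s^{2} + \left(4 + s\right) s\right) + s s^{2} = \left(s^{2} + s \left(4 + s\right)\right) + s^{3} = s^{2} + s^{3} + s \left(4 + s\right)$)
$\left(\left(213 - 349\right) - 1169\right) n{\left(21 \right)} = \left(\left(213 - 349\right) - 1169\right) 21 \left(4 + 21^{2} + 2 \cdot 21\right) = \left(-136 - 1169\right) 21 \left(4 + 441 + 42\right) = - 1305 \cdot 21 \cdot 487 = \left(-1305\right) 10227 = -13346235$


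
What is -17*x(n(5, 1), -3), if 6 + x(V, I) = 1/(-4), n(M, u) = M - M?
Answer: 425/4 ≈ 106.25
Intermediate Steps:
n(M, u) = 0
x(V, I) = -25/4 (x(V, I) = -6 + 1/(-4) = -6 - ¼ = -25/4)
-17*x(n(5, 1), -3) = -17*(-25/4) = 425/4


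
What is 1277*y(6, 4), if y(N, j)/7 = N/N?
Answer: 8939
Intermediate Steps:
y(N, j) = 7 (y(N, j) = 7*(N/N) = 7*1 = 7)
1277*y(6, 4) = 1277*7 = 8939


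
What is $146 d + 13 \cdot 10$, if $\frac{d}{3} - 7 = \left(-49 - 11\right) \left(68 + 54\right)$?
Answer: $-3202964$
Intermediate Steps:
$d = -21939$ ($d = 21 + 3 \left(-49 - 11\right) \left(68 + 54\right) = 21 + 3 \left(-49 - 11\right) 122 = 21 + 3 \left(\left(-60\right) 122\right) = 21 + 3 \left(-7320\right) = 21 - 21960 = -21939$)
$146 d + 13 \cdot 10 = 146 \left(-21939\right) + 13 \cdot 10 = -3203094 + 130 = -3202964$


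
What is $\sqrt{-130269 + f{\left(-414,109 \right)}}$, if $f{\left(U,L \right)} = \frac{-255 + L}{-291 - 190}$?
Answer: $\frac{i \sqrt{30139095883}}{481} \approx 360.93 i$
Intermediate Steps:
$f{\left(U,L \right)} = \frac{255}{481} - \frac{L}{481}$ ($f{\left(U,L \right)} = \frac{-255 + L}{-481} = \left(-255 + L\right) \left(- \frac{1}{481}\right) = \frac{255}{481} - \frac{L}{481}$)
$\sqrt{-130269 + f{\left(-414,109 \right)}} = \sqrt{-130269 + \left(\frac{255}{481} - \frac{109}{481}\right)} = \sqrt{-130269 + \frac{146}{481}} = \sqrt{- \frac{62659243}{481}} = \frac{i \sqrt{30139095883}}{481}$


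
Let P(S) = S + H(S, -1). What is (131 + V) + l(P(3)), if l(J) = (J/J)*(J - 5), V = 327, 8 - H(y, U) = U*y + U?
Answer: 468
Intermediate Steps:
H(y, U) = 8 - U - U*y (H(y, U) = 8 - (U*y + U) = 8 - (U + U*y) = 8 + (-U - U*y) = 8 - U - U*y)
P(S) = 9 + 2*S (P(S) = S + (8 - 1*(-1) - 1*(-1)*S) = S + (8 + 1 + S) = S + (9 + S) = 9 + 2*S)
l(J) = -5 + J (l(J) = 1*(-5 + J) = -5 + J)
(131 + V) + l(P(3)) = (131 + 327) + (-5 + (9 + 2*3)) = 458 + (-5 + (9 + 6)) = 458 + (-5 + 15) = 458 + 10 = 468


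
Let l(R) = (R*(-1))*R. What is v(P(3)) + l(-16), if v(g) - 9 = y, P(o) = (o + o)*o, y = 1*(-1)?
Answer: -248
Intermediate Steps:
y = -1
P(o) = 2*o**2 (P(o) = (2*o)*o = 2*o**2)
v(g) = 8 (v(g) = 9 - 1 = 8)
l(R) = -R**2 (l(R) = (-R)*R = -R**2)
v(P(3)) + l(-16) = 8 - 1*(-16)**2 = 8 - 1*256 = 8 - 256 = -248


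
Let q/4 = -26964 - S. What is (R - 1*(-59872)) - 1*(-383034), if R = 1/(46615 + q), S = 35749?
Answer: 90457792721/204237 ≈ 4.4291e+5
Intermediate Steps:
q = -250852 (q = 4*(-26964 - 1*35749) = 4*(-26964 - 35749) = 4*(-62713) = -250852)
R = -1/204237 (R = 1/(46615 - 250852) = 1/(-204237) = -1/204237 ≈ -4.8963e-6)
(R - 1*(-59872)) - 1*(-383034) = (-1/204237 - 1*(-59872)) - 1*(-383034) = (-1/204237 + 59872) + 383034 = 12228077663/204237 + 383034 = 90457792721/204237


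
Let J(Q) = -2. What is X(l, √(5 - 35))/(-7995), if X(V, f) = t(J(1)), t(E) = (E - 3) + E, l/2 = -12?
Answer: 7/7995 ≈ 0.00087555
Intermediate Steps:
l = -24 (l = 2*(-12) = -24)
t(E) = -3 + 2*E (t(E) = (-3 + E) + E = -3 + 2*E)
X(V, f) = -7 (X(V, f) = -3 + 2*(-2) = -3 - 4 = -7)
X(l, √(5 - 35))/(-7995) = -7/(-7995) = -7*(-1/7995) = 7/7995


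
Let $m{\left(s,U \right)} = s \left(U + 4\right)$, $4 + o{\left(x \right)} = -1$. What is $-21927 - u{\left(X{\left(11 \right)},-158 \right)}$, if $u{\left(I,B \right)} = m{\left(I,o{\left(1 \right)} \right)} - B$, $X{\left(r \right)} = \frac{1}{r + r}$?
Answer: $- \frac{485869}{22} \approx -22085.0$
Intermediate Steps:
$o{\left(x \right)} = -5$ ($o{\left(x \right)} = -4 - 1 = -5$)
$m{\left(s,U \right)} = s \left(4 + U\right)$
$X{\left(r \right)} = \frac{1}{2 r}$
$u{\left(I,B \right)} = - B - I$ ($u{\left(I,B \right)} = I \left(4 - 5\right) - B = I \left(-1\right) - B = - I - B = - B - I$)
$-21927 - u{\left(X{\left(11 \right)},-158 \right)} = -21927 - \left(\left(-1\right) \left(-158\right) - \frac{1}{2 \cdot 11}\right) = -21927 - \left(158 - \frac{1}{2} \cdot \frac{1}{11}\right) = -21927 - \left(158 - \frac{1}{22}\right) = -21927 - \frac{3475}{22} = - \frac{485869}{22}$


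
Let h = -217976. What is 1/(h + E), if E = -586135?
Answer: -1/804111 ≈ -1.2436e-6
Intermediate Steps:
1/(h + E) = 1/(-217976 - 586135) = 1/(-804111) = -1/804111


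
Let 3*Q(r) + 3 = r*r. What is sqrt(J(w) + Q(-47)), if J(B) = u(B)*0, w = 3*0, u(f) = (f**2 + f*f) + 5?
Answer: sqrt(6618)/3 ≈ 27.117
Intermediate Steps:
u(f) = 5 + 2*f**2 (u(f) = (f**2 + f**2) + 5 = 2*f**2 + 5 = 5 + 2*f**2)
Q(r) = -1 + r**2/3 (Q(r) = -1 + (r*r)/3 = -1 + r**2/3)
w = 0
J(B) = 0 (J(B) = (5 + 2*B**2)*0 = 0)
sqrt(J(w) + Q(-47)) = sqrt(0 + (-1 + (1/3)*(-47)**2)) = sqrt(0 + (-1 + (1/3)*2209)) = sqrt(0 + (-1 + 2209/3)) = sqrt(0 + 2206/3) = sqrt(2206/3) = sqrt(6618)/3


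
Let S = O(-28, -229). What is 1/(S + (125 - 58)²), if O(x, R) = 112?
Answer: 1/4601 ≈ 0.00021734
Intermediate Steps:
S = 112
1/(S + (125 - 58)²) = 1/(112 + (125 - 58)²) = 1/(112 + 67²) = 1/(112 + 4489) = 1/4601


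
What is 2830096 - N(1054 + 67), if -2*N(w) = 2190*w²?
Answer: 1378851991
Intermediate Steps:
N(w) = -1095*w²
2830096 - N(1054 + 67) = 2830096 - (-1095)*(1054 + 67)² = 2830096 - (-1095)*1121² = 2830096 - (-1095)*1256641 = 2830096 - 1*(-1376021895) = 2830096 + 1376021895 = 1378851991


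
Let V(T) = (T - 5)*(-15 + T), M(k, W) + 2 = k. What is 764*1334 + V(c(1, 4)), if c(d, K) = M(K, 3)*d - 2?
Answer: 1019251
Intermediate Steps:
M(k, W) = -2 + k
c(d, K) = -2 + d*(-2 + K) (c(d, K) = (-2 + K)*d - 2 = d*(-2 + K) - 2 = -2 + d*(-2 + K))
V(T) = (-15 + T)*(-5 + T) (V(T) = (-5 + T)*(-15 + T) = (-15 + T)*(-5 + T))
764*1334 + V(c(1, 4)) = 764*1334 + (75 + (-2 + 1*(-2 + 4))² - 20*(-2 + 1*(-2 + 4))) = 1019176 + (75 + (-2 + 1*2)² - 20*(-2 + 1*2)) = 1019176 + (75 + (-2 + 2)² - 20*(-2 + 2)) = 1019176 + (75 + 0² - 20*0) = 1019176 + (75 + 0 + 0) = 1019176 + 75 = 1019251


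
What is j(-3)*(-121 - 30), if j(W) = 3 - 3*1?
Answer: 0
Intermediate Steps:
j(W) = 0 (j(W) = 3 - 3 = 0)
j(-3)*(-121 - 30) = 0*(-121 - 30) = 0*(-151) = 0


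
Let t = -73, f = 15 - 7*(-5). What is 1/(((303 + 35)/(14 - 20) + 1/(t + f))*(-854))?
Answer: 69/3322060 ≈ 2.0770e-5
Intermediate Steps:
f = 50 (f = 15 + 35 = 50)
1/(((303 + 35)/(14 - 20) + 1/(t + f))*(-854)) = 1/(((303 + 35)/(14 - 20) + 1/(-73 + 50))*(-854)) = -1/854/(338/(-6) + 1/(-23)) = -1/854/(338*(-⅙) - 1/23) = -1/854/(-169/3 - 1/23) = -1/854/(-3890/69) = -69/3890*(-1/854) = 69/3322060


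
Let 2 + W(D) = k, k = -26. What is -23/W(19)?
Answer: 23/28 ≈ 0.82143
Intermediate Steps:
W(D) = -28 (W(D) = -2 - 26 = -28)
-23/W(19) = -23/(-28) = -23*(-1/28) = 23/28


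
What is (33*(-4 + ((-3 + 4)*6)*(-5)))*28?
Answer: -31416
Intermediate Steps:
(33*(-4 + ((-3 + 4)*6)*(-5)))*28 = (33*(-4 + (1*6)*(-5)))*28 = (33*(-4 + 6*(-5)))*28 = (33*(-4 - 30))*28 = (33*(-34))*28 = -1122*28 = -31416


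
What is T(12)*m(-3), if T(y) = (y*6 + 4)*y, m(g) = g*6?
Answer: -16416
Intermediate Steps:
m(g) = 6*g
T(y) = y*(4 + 6*y) (T(y) = (6*y + 4)*y = (4 + 6*y)*y = y*(4 + 6*y))
T(12)*m(-3) = (2*12*(2 + 3*12))*(6*(-3)) = (2*12*(2 + 36))*(-18) = (2*12*38)*(-18) = 912*(-18) = -16416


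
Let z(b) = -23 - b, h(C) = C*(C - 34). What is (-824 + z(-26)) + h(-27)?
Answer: 826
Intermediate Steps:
h(C) = C*(-34 + C)
(-824 + z(-26)) + h(-27) = (-824 + (-23 - 1*(-26))) - 27*(-34 - 27) = (-824 + (-23 + 26)) - 27*(-61) = (-824 + 3) + 1647 = -821 + 1647 = 826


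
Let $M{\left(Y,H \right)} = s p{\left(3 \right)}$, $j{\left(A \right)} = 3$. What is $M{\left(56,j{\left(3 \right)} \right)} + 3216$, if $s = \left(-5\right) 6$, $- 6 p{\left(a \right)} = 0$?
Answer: $3216$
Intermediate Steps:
$p{\left(a \right)} = 0$ ($p{\left(a \right)} = \left(- \frac{1}{6}\right) 0 = 0$)
$s = -30$
$M{\left(Y,H \right)} = 0$ ($M{\left(Y,H \right)} = \left(-30\right) 0 = 0$)
$M{\left(56,j{\left(3 \right)} \right)} + 3216 = 0 + 3216 = 3216$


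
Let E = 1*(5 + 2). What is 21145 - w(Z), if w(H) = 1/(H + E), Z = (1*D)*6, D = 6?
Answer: 909234/43 ≈ 21145.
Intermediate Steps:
E = 7 (E = 1*7 = 7)
Z = 36 (Z = (1*6)*6 = 6*6 = 36)
w(H) = 1/(7 + H) (w(H) = 1/(H + 7) = 1/(7 + H))
21145 - w(Z) = 21145 - 1/(7 + 36) = 21145 - 1/43 = 909234/43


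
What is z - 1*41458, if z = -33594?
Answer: -75052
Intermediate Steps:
z - 1*41458 = -33594 - 1*41458 = -33594 - 41458 = -75052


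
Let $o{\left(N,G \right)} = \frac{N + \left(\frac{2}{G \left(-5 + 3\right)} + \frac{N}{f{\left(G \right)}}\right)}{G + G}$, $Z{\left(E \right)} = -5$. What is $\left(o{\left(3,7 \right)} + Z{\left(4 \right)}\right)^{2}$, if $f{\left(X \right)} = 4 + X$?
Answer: $\frac{26512201}{1162084} \approx 22.814$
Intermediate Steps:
$o{\left(N,G \right)} = \frac{N - \frac{1}{G} + \frac{N}{4 + G}}{2 G}$ ($o{\left(N,G \right)} = \frac{N + \left(\frac{2}{G \left(-5 + 3\right)} + \frac{N}{4 + G}\right)}{G + G} = \frac{N + \left(\frac{2}{G \left(-2\right)} + \frac{N}{4 + G}\right)}{2 G} = \left(N + \left(\frac{2}{\left(-2\right) G} + \frac{N}{4 + G}\right)\right) \frac{1}{2 G} = \left(N + \left(2 \left(- \frac{1}{2 G}\right) + \frac{N}{4 + G}\right)\right) \frac{1}{2 G} = \left(N + \left(- \frac{1}{G} + \frac{N}{4 + G}\right)\right) \frac{1}{2 G} = \left(N - \frac{1}{G} + \frac{N}{4 + G}\right) \frac{1}{2 G} = \frac{N - \frac{1}{G} + \frac{N}{4 + G}}{2 G}$)
$\left(o{\left(3,7 \right)} + Z{\left(4 \right)}\right)^{2} = \left(\frac{-4 - 7 + 7 \cdot 3 + 7 \cdot 3 \left(4 + 7\right)}{2 \cdot 49 \left(4 + 7\right)} - 5\right)^{2} = \left(\frac{1}{2} \cdot \frac{1}{49} \cdot \frac{1}{11} \left(-4 - 7 + 21 + 7 \cdot 3 \cdot 11\right) - 5\right)^{2} = \left(\frac{1}{2} \cdot \frac{1}{49} \cdot \frac{1}{11} \left(-4 - 7 + 21 + 231\right) - 5\right)^{2} = \left(\frac{1}{2} \cdot \frac{1}{49} \cdot \frac{1}{11} \cdot 241 - 5\right)^{2} = \left(\frac{241}{1078} - 5\right)^{2} = \left(- \frac{5149}{1078}\right)^{2} = \frac{26512201}{1162084}$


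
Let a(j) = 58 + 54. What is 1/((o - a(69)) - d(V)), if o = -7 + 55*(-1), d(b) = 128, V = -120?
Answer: -1/302 ≈ -0.0033113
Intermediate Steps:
a(j) = 112
o = -62 (o = -7 - 55 = -62)
1/((o - a(69)) - d(V)) = 1/((-62 - 1*112) - 1*128) = 1/((-62 - 112) - 128) = 1/(-174 - 128) = 1/(-302) = -1/302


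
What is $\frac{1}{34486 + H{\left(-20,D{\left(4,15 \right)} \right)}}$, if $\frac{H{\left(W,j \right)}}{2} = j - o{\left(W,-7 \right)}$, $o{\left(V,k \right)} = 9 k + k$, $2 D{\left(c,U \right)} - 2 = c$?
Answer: $\frac{1}{34632} \approx 2.8875 \cdot 10^{-5}$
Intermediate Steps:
$D{\left(c,U \right)} = 1 + \frac{c}{2}$
$o{\left(V,k \right)} = 10 k$
$H{\left(W,j \right)} = 140 + 2 j$ ($H{\left(W,j \right)} = 2 \left(j - 10 \left(-7\right)\right) = 2 \left(j - -70\right) = 2 \left(j + 70\right) = 2 \left(70 + j\right) = 140 + 2 j$)
$\frac{1}{34486 + H{\left(-20,D{\left(4,15 \right)} \right)}} = \frac{1}{34486 + \left(140 + 2 \left(1 + \frac{1}{2} \cdot 4\right)\right)} = \frac{1}{34486 + \left(140 + 2 \left(1 + 2\right)\right)} = \frac{1}{34486 + \left(140 + 2 \cdot 3\right)} = \frac{1}{34486 + \left(140 + 6\right)} = \frac{1}{34486 + 146} = \frac{1}{34632}$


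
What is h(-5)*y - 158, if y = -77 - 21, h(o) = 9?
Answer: -1040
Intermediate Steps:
y = -98
h(-5)*y - 158 = 9*(-98) - 158 = -882 - 158 = -1040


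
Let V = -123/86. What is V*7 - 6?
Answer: -1377/86 ≈ -16.012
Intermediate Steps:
V = -123/86 (V = -123*1/86 = -123/86 ≈ -1.4302)
V*7 - 6 = -123/86*7 - 6 = -861/86 - 6 = -1377/86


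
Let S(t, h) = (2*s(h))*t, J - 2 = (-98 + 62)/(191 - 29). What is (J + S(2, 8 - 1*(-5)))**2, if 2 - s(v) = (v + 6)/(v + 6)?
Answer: 2704/81 ≈ 33.383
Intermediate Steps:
s(v) = 1 (s(v) = 2 - (v + 6)/(v + 6) = 2 - (6 + v)/(6 + v) = 2 - 1*1 = 2 - 1 = 1)
J = 16/9 (J = 2 + (-98 + 62)/(191 - 29) = 2 - 36/162 = 2 - 36*1/162 = 2 - 2/9 = 16/9 ≈ 1.7778)
S(t, h) = 2*t (S(t, h) = (2*1)*t = 2*t)
(J + S(2, 8 - 1*(-5)))**2 = (16/9 + 2*2)**2 = (16/9 + 4)**2 = (52/9)**2 = 2704/81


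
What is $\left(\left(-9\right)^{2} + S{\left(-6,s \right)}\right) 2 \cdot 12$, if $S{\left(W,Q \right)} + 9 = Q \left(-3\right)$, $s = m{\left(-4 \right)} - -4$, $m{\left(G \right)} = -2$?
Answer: $1584$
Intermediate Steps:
$s = 2$ ($s = -2 - -4 = -2 + 4 = 2$)
$S{\left(W,Q \right)} = -9 - 3 Q$ ($S{\left(W,Q \right)} = -9 + Q \left(-3\right) = -9 - 3 Q$)
$\left(\left(-9\right)^{2} + S{\left(-6,s \right)}\right) 2 \cdot 12 = \left(\left(-9\right)^{2} - 15\right) 2 \cdot 12 = \left(81 - 15\right) 24 = 66 \cdot 24 = 1584$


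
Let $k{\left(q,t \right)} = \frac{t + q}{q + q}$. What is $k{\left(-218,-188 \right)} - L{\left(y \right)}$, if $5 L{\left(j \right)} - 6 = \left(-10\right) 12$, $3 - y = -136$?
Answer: $\frac{25867}{1090} \approx 23.731$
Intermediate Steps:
$y = 139$ ($y = 3 - -136 = 3 + 136 = 139$)
$k{\left(q,t \right)} = \frac{q + t}{2 q}$
$L{\left(j \right)} = - \frac{114}{5}$ ($L{\left(j \right)} = \frac{6}{5} + \frac{\left(-10\right) 12}{5} = \frac{6}{5} + \frac{1}{5} \left(-120\right) = \frac{6}{5} - 24 = - \frac{114}{5}$)
$k{\left(-218,-188 \right)} - L{\left(y \right)} = \frac{-218 - 188}{2 \left(-218\right)} - - \frac{114}{5} = \frac{1}{2} \left(- \frac{1}{218}\right) \left(-406\right) + \frac{114}{5} = \frac{203}{218} + \frac{114}{5} = \frac{25867}{1090}$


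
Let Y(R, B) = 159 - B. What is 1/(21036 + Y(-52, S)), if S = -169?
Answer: 1/21364 ≈ 4.6808e-5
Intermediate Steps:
1/(21036 + Y(-52, S)) = 1/(21036 + (159 - 1*(-169))) = 1/(21036 + (159 + 169)) = 1/(21036 + 328) = 1/21364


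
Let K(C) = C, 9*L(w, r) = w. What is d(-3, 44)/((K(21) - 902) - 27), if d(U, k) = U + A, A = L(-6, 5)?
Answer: 11/2724 ≈ 0.0040382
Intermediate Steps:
L(w, r) = w/9
A = -2/3 (A = (1/9)*(-6) = -2/3 ≈ -0.66667)
d(U, k) = -2/3 + U (d(U, k) = U - 2/3 = -2/3 + U)
d(-3, 44)/((K(21) - 902) - 27) = (-2/3 - 3)/((21 - 902) - 27) = -11/(3*(-881 - 27)) = -11/3/(-908) = -11/3*(-1/908) = 11/2724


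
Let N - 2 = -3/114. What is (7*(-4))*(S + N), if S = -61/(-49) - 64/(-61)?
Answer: -969482/8113 ≈ -119.50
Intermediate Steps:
S = 6857/2989 (S = -61*(-1/49) - 64*(-1/61) = 61/49 + 64/61 = 6857/2989 ≈ 2.2941)
N = 75/38 (N = 2 - 3/114 = 2 - 3*1/114 = 2 - 1/38 = 75/38 ≈ 1.9737)
(7*(-4))*(S + N) = (7*(-4))*(6857/2989 + 75/38) = -28*484741/113582 = -969482/8113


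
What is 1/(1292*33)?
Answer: 1/42636 ≈ 2.3454e-5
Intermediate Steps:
1/(1292*33) = 1/42636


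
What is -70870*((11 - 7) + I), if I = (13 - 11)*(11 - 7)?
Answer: -850440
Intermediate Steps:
I = 8 (I = 2*4 = 8)
-70870*((11 - 7) + I) = -70870*((11 - 7) + 8) = -70870*(4 + 8) = -70870*12 = -850440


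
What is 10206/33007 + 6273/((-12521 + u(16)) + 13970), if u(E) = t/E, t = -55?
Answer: 3548901150/763418903 ≈ 4.6487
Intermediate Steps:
u(E) = -55/E
10206/33007 + 6273/((-12521 + u(16)) + 13970) = 10206/33007 + 6273/((-12521 - 55/16) + 13970) = 10206/33007 + 6273/(-200391/16 + 13970) = 10206/33007 + 6273/(23129/16) = 10206/33007 + 6273*(16/23129) = 10206/33007 + 100368/23129 = 3548901150/763418903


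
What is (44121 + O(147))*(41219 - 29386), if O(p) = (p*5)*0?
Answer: 522083793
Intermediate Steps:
O(p) = 0 (O(p) = (5*p)*0 = 0)
(44121 + O(147))*(41219 - 29386) = (44121 + 0)*(41219 - 29386) = 44121*11833 = 522083793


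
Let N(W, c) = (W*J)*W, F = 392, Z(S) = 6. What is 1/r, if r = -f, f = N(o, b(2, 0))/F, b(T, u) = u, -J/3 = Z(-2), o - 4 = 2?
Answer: 49/81 ≈ 0.60494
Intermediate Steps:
o = 6 (o = 4 + 2 = 6)
J = -18 (J = -3*6 = -18)
N(W, c) = -18*W² (N(W, c) = (W*(-18))*W = (-18*W)*W = -18*W²)
f = -81/49 (f = -18*6²/392 = -18*36*(1/392) = -648*1/392 = -81/49 ≈ -1.6531)
r = 81/49 (r = -1*(-81/49) = 81/49 ≈ 1.6531)
1/r = 1/(81/49) = 49/81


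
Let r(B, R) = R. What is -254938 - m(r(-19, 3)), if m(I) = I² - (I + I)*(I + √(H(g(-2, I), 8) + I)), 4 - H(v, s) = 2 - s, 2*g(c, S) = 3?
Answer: -254929 + 6*√13 ≈ -2.5491e+5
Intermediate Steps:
g(c, S) = 3/2 (g(c, S) = (½)*3 = 3/2)
H(v, s) = 2 + s (H(v, s) = 4 - (2 - s) = 4 + (-2 + s) = 2 + s)
m(I) = I² - 2*I*(I + √(10 + I)) (m(I) = I² - (I + I)*(I + √((2 + 8) + I)) = I² - 2*I*(I + √(10 + I)))
-254938 - m(r(-19, 3)) = -254938 - (-1)*3*(3 + 2*√(10 + 3)) = -254938 - (-1)*3*(3 + 2*√13) = -254938 - (-9 - 6*√13) = -254938 + (9 + 6*√13) = -254929 + 6*√13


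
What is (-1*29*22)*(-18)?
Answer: 11484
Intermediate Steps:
(-1*29*22)*(-18) = -29*22*(-18) = -638*(-18) = 11484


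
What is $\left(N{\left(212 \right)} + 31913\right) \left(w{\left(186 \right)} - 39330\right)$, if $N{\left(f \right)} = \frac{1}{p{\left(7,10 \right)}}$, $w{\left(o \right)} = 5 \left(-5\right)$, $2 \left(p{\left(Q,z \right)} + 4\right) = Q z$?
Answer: $- \frac{38934058920}{31} \approx -1.2559 \cdot 10^{9}$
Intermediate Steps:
$p{\left(Q,z \right)} = -4 + \frac{Q z}{2}$
$w{\left(o \right)} = -25$
$N{\left(f \right)} = \frac{1}{31}$ ($N{\left(f \right)} = \frac{1}{-4 + \frac{1}{2} \cdot 7 \cdot 10} = \frac{1}{-4 + 35} = \frac{1}{31}$)
$\left(N{\left(212 \right)} + 31913\right) \left(w{\left(186 \right)} - 39330\right) = \left(\frac{1}{31} + 31913\right) \left(-25 - 39330\right) = \frac{989304}{31} \left(-39355\right) = - \frac{38934058920}{31}$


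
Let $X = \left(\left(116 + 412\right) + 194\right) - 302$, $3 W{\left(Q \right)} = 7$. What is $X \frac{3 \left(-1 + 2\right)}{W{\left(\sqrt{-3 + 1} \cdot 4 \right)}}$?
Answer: $540$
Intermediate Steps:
$W{\left(Q \right)} = \frac{7}{3}$ ($W{\left(Q \right)} = \frac{1}{3} \cdot 7 = \frac{7}{3}$)
$X = 420$ ($X = \left(528 + 194\right) - 302 = 722 - 302 = 420$)
$X \frac{3 \left(-1 + 2\right)}{W{\left(\sqrt{-3 + 1} \cdot 4 \right)}} = 420 \frac{3 \left(-1 + 2\right)}{\frac{7}{3}} = 420 \cdot 3 \cdot 1 \cdot \frac{3}{7} = 420 \cdot 3 \cdot \frac{3}{7} = 420 \cdot \frac{9}{7} = 540$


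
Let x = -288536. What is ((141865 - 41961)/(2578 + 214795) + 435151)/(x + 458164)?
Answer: 94590178227/36872547244 ≈ 2.5653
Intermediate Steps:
((141865 - 41961)/(2578 + 214795) + 435151)/(x + 458164) = ((141865 - 41961)/(2578 + 214795) + 435151)/(-288536 + 458164) = (99904/217373 + 435151)/169628 = (99904*(1/217373) + 435151)*(1/169628) = (99904/217373 + 435151)*(1/169628) = (94590178227/217373)*(1/169628) = 94590178227/36872547244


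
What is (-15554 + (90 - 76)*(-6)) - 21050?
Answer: -36688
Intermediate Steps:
(-15554 + (90 - 76)*(-6)) - 21050 = (-15554 + 14*(-6)) - 21050 = (-15554 - 84) - 21050 = -15638 - 21050 = -36688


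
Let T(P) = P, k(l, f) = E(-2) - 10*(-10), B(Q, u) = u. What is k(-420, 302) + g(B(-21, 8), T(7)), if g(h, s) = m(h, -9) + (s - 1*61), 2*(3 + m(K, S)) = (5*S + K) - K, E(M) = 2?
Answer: 45/2 ≈ 22.500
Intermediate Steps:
k(l, f) = 102 (k(l, f) = 2 - 10*(-10) = 2 + 100 = 102)
m(K, S) = -3 + 5*S/2 (m(K, S) = -3 + ((5*S + K) - K)/2 = -3 + ((K + 5*S) - K)/2 = -3 + (5*S)/2 = -3 + 5*S/2)
g(h, s) = -173/2 + s (g(h, s) = (-3 + (5/2)*(-9)) + (s - 1*61) = (-3 - 45/2) + (s - 61) = -51/2 + (-61 + s) = -173/2 + s)
k(-420, 302) + g(B(-21, 8), T(7)) = 102 + (-173/2 + 7) = 102 - 159/2 = 45/2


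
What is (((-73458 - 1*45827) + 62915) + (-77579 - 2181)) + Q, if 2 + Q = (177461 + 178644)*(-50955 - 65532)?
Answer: -41481739267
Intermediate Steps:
Q = -41481603137 (Q = -2 + (177461 + 178644)*(-50955 - 65532) = -2 + 356105*(-116487) = -2 - 41481603135 = -41481603137)
(((-73458 - 1*45827) + 62915) + (-77579 - 2181)) + Q = (((-73458 - 1*45827) + 62915) + (-77579 - 2181)) - 41481603137 = (((-73458 - 45827) + 62915) - 79760) - 41481603137 = ((-119285 + 62915) - 79760) - 41481603137 = (-56370 - 79760) - 41481603137 = -136130 - 41481603137 = -41481739267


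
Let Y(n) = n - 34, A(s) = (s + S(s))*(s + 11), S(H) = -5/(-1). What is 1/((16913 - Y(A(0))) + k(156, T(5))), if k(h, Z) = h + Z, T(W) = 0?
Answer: 1/17048 ≈ 5.8658e-5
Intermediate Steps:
S(H) = 5 (S(H) = -5*(-1) = 5)
k(h, Z) = Z + h
A(s) = (5 + s)*(11 + s) (A(s) = (s + 5)*(s + 11) = (5 + s)*(11 + s))
Y(n) = -34 + n
1/((16913 - Y(A(0))) + k(156, T(5))) = 1/((16913 - (-34 + (55 + 0**2 + 16*0))) + (0 + 156)) = 1/((16913 - (-34 + (55 + 0 + 0))) + 156) = 1/((16913 - (-34 + 55)) + 156) = 1/((16913 - 1*21) + 156) = 1/((16913 - 21) + 156) = 1/(16892 + 156) = 1/17048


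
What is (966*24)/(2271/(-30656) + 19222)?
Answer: 710728704/589267361 ≈ 1.2061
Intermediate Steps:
(966*24)/(2271/(-30656) + 19222) = 23184/(2271*(-1/30656) + 19222) = 23184/(-2271/30656 + 19222) = 23184/(589267361/30656) = 23184*(30656/589267361) = 710728704/589267361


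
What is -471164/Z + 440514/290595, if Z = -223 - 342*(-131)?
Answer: -39093409658/4318144835 ≈ -9.0533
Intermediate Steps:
Z = 44579 (Z = -223 + 44802 = 44579)
-471164/Z + 440514/290595 = -471164/44579 + 440514/290595 = -471164*1/44579 + 440514*(1/290595) = -471164/44579 + 146838/96865 = -39093409658/4318144835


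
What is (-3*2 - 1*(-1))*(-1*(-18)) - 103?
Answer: -193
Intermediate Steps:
(-3*2 - 1*(-1))*(-1*(-18)) - 103 = (-6 + 1)*18 - 103 = -5*18 - 103 = -90 - 103 = -193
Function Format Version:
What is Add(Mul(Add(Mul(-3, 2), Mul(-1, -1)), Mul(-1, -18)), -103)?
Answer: -193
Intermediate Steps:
Add(Mul(Add(Mul(-3, 2), Mul(-1, -1)), Mul(-1, -18)), -103) = Add(Mul(Add(-6, 1), 18), -103) = Add(Mul(-5, 18), -103) = Add(-90, -103) = -193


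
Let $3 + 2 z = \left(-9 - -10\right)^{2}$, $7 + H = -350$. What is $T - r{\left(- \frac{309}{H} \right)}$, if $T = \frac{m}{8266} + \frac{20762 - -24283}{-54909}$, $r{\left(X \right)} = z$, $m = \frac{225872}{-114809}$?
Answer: $\frac{519369111776}{2894958647297} \approx 0.1794$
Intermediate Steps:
$H = -357$ ($H = -7 - 350 = -357$)
$m = - \frac{225872}{114809}$ ($m = 225872 \left(- \frac{1}{114809}\right) = - \frac{225872}{114809} \approx -1.9674$)
$z = -1$ ($z = - \frac{3}{2} + \frac{\left(-9 - -10\right)^{2}}{2} = - \frac{3}{2} + \frac{\left(-9 + 10\right)^{2}}{2} = - \frac{3}{2} + \frac{1^{2}}{2} = - \frac{3}{2} + \frac{1}{2} \cdot 1 = - \frac{3}{2} + \frac{1}{2} = -1$)
$r{\left(X \right)} = -1$
$T = - \frac{2375589535521}{2894958647297}$ ($T = - \frac{225872}{114809 \cdot 8266} + \frac{20762 - -24283}{-54909} = \left(- \frac{225872}{114809}\right) \frac{1}{8266} + \left(20762 + 24283\right) \left(- \frac{1}{54909}\right) = - \frac{112936}{474505597} + 45045 \left(- \frac{1}{54909}\right) = - \frac{112936}{474505597} - \frac{5005}{6101} = - \frac{2375589535521}{2894958647297} \approx -0.8206$)
$T - r{\left(- \frac{309}{H} \right)} = - \frac{2375589535521}{2894958647297} - -1 = - \frac{2375589535521}{2894958647297} + 1 = \frac{519369111776}{2894958647297}$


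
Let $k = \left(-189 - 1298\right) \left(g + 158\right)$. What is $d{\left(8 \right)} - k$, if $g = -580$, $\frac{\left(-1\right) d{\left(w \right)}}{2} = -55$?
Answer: $-627404$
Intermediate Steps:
$d{\left(w \right)} = 110$ ($d{\left(w \right)} = \left(-2\right) \left(-55\right) = 110$)
$k = 627514$ ($k = \left(-189 - 1298\right) \left(-580 + 158\right) = \left(-1487\right) \left(-422\right) = 627514$)
$d{\left(8 \right)} - k = 110 - 627514 = -627404$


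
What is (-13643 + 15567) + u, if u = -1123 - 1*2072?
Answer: -1271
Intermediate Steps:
u = -3195 (u = -1123 - 2072 = -3195)
(-13643 + 15567) + u = (-13643 + 15567) - 3195 = 1924 - 3195 = -1271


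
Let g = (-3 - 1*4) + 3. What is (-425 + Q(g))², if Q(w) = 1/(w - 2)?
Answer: 6507601/36 ≈ 1.8077e+5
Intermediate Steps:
g = -4 (g = (-3 - 4) + 3 = -7 + 3 = -4)
Q(w) = 1/(-2 + w)
(-425 + Q(g))² = (-425 + 1/(-2 - 4))² = (-425 + 1/(-6))² = (-425 - ⅙)² = (-2551/6)² = 6507601/36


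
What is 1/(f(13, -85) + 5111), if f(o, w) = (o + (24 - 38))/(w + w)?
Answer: 170/868871 ≈ 0.00019566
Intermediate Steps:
f(o, w) = (-14 + o)/(2*w) (f(o, w) = (o - 14)/((2*w)) = (-14 + o)*(1/(2*w)) = (-14 + o)/(2*w))
1/(f(13, -85) + 5111) = 1/((½)*(-14 + 13)/(-85) + 5111) = 1/((½)*(-1/85)*(-1) + 5111) = 1/(1/170 + 5111) = 1/(868871/170) = 170/868871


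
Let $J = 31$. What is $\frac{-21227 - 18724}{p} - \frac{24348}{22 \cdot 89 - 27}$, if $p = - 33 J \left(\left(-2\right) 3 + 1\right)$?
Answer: $- \frac{67228467}{3292355} \approx -20.42$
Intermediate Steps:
$p = 5115$ ($p = \left(-33\right) 31 \left(\left(-2\right) 3 + 1\right) = - 1023 \left(-6 + 1\right) = \left(-1023\right) \left(-5\right) = 5115$)
$\frac{-21227 - 18724}{p} - \frac{24348}{22 \cdot 89 - 27} = \frac{-21227 - 18724}{5115} - \frac{24348}{22 \cdot 89 - 27} = \left(-39951\right) \frac{1}{5115} - \frac{24348}{1958 - 27} = - \frac{13317}{1705} - \frac{24348}{1931} = - \frac{67228467}{3292355}$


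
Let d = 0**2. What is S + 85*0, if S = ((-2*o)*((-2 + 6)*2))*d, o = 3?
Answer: 0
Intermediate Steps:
d = 0
S = 0 (S = ((-2*3)*((-2 + 6)*2))*0 = -24*2*0 = -6*8*0 = -48*0 = 0)
S + 85*0 = 0 + 85*0 = 0 + 0 = 0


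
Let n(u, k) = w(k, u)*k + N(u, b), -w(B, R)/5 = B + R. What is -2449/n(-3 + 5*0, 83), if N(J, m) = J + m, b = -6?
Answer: 2449/33209 ≈ 0.073745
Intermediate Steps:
w(B, R) = -5*B - 5*R (w(B, R) = -5*(B + R) = -5*B - 5*R)
n(u, k) = -6 + u + k*(-5*k - 5*u) (n(u, k) = (-5*k - 5*u)*k + (u - 6) = k*(-5*k - 5*u) + (-6 + u) = -6 + u + k*(-5*k - 5*u))
-2449/n(-3 + 5*0, 83) = -2449/(-6 + (-3 + 5*0) - 5*83*(83 + (-3 + 5*0))) = -2449/(-6 + (-3 + 0) - 5*83*(83 + (-3 + 0))) = -2449/(-6 - 3 - 5*83*(83 - 3)) = -2449/(-6 - 3 - 5*83*80) = -2449/(-6 - 3 - 33200) = -2449/(-33209) = -2449*(-1/33209) = 2449/33209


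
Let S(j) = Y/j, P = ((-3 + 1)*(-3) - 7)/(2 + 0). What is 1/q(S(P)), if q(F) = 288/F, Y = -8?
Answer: 1/18 ≈ 0.055556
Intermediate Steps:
P = -½ (P = (-2*(-3) - 7)/2 = (6 - 7)*(½) = -1*½ = -½ ≈ -0.50000)
S(j) = -8/j
1/q(S(P)) = 1/(288/((-8/(-½)))) = 1/(288/((-8*(-2)))) = 1/(288/16) = 1/(288*(1/16)) = 1/18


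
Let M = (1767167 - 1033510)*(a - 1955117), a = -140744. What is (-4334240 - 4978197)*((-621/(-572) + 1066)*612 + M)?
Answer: 2047645365023162324254/143 ≈ 1.4319e+19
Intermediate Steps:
M = -1537643093677 (M = (1767167 - 1033510)*(-140744 - 1955117) = 733657*(-2095861) = -1537643093677)
(-4334240 - 4978197)*((-621/(-572) + 1066)*612 + M) = (-4334240 - 4978197)*((-621/(-572) + 1066)*612 - 1537643093677) = -9312437*((-621*(-1/572) + 1066)*612 - 1537643093677) = -9312437*((621/572 + 1066)*612 - 1537643093677) = -9312437*((610373/572)*612 - 1537643093677) = -9312437*(93387069/143 - 1537643093677) = -9312437*(-219882869008742/143) = 2047645365023162324254/143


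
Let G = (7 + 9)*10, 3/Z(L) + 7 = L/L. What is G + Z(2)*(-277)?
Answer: 597/2 ≈ 298.50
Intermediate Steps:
Z(L) = -½ (Z(L) = 3/(-7 + L/L) = 3/(-7 + 1) = 3/(-6) = 3*(-⅙) = -½)
G = 160 (G = 16*10 = 160)
G + Z(2)*(-277) = 160 - ½*(-277) = 160 + 277/2 = 597/2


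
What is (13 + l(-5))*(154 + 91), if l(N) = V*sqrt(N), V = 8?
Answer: 3185 + 1960*I*sqrt(5) ≈ 3185.0 + 4382.7*I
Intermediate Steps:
l(N) = 8*sqrt(N)
(13 + l(-5))*(154 + 91) = (13 + 8*sqrt(-5))*(154 + 91) = (13 + 8*(I*sqrt(5)))*245 = (13 + 8*I*sqrt(5))*245 = 3185 + 1960*I*sqrt(5)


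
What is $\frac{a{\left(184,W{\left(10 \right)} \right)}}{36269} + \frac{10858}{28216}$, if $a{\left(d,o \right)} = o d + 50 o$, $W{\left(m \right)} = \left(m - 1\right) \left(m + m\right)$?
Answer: $\frac{791133361}{511683052} \approx 1.5461$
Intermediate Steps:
$W{\left(m \right)} = 2 m \left(-1 + m\right)$ ($W{\left(m \right)} = \left(-1 + m\right) 2 m = 2 m \left(-1 + m\right)$)
$a{\left(d,o \right)} = 50 o + d o$ ($a{\left(d,o \right)} = d o + 50 o = 50 o + d o$)
$\frac{a{\left(184,W{\left(10 \right)} \right)}}{36269} + \frac{10858}{28216} = \frac{2 \cdot 10 \left(-1 + 10\right) \left(50 + 184\right)}{36269} + \frac{10858}{28216} = 2 \cdot 10 \cdot 9 \cdot 234 \cdot \frac{1}{36269} + 10858 \cdot \frac{1}{28216} = 180 \cdot 234 \cdot \frac{1}{36269} + \frac{5429}{14108} = 42120 \cdot \frac{1}{36269} + \frac{5429}{14108} = \frac{42120}{36269} + \frac{5429}{14108} = \frac{791133361}{511683052}$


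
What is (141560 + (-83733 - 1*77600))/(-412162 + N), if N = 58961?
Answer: 19773/353201 ≈ 0.055982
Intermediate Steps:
(141560 + (-83733 - 1*77600))/(-412162 + N) = (141560 + (-83733 - 1*77600))/(-412162 + 58961) = (141560 + (-83733 - 77600))/(-353201) = (141560 - 161333)*(-1/353201) = -19773*(-1/353201) = 19773/353201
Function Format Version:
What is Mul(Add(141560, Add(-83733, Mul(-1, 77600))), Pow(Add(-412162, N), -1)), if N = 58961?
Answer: Rational(19773, 353201) ≈ 0.055982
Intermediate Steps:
Mul(Add(141560, Add(-83733, Mul(-1, 77600))), Pow(Add(-412162, N), -1)) = Mul(Add(141560, Add(-83733, Mul(-1, 77600))), Pow(Add(-412162, 58961), -1)) = Mul(Add(141560, Add(-83733, -77600)), Pow(-353201, -1)) = Mul(Add(141560, -161333), Rational(-1, 353201)) = Mul(-19773, Rational(-1, 353201)) = Rational(19773, 353201)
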